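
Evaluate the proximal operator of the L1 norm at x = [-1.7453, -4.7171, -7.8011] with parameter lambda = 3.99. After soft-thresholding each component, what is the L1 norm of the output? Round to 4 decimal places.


Soft-thresholding with lambda = 3.99:
prox(-1.7453) = sign(-1.7453)*max(|-1.7453| - 3.99, 0) = 0.0
prox(-4.7171) = sign(-4.7171)*max(|-4.7171| - 3.99, 0) = -0.7271
prox(-7.8011) = sign(-7.8011)*max(|-7.8011| - 3.99, 0) = -3.8111
prox(x) = [0.0, -0.7271, -3.8111]
||prox(x)||_1 = 0.0 + 0.7271 + 3.8111 = 4.5382


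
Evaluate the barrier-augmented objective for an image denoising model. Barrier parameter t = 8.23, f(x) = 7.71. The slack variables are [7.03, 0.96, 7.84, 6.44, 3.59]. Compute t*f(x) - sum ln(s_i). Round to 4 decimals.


Step 1: Compute log-barrier.
ln values: [1.9502, -0.0408, 2.0592, 1.8625, 1.2782]
phi = -(1.9502 - 0.0408 + 2.0592 + 1.8625 + 1.2782) = -7.1093
Step 2: Compute augmented objective.
t*f(x) = 8.23*7.71 = 63.4533
Total = 63.4533 - 7.1093 = 56.344


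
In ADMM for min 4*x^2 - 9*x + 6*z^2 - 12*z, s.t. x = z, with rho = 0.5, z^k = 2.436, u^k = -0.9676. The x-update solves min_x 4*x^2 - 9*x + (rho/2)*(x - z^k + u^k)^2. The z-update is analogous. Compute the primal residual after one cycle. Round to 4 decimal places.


ADMM iteration with rho = 0.5, z^k = 2.436, u^k = -0.9676
Step 1: x-update.
Minimize 4*x^2 - 9*x + (0.5/2)*(x - 2.436 - 0.9676)^2
FOC: (2*4 + 0.5)*x = 9 + 0.5*(2.436 + 0.9676)
x^{k+1} = 1.259
Step 2: z-update.
Minimize 6*z^2 - 12*z + (0.5/2)*(1.259 - z - 0.9676)^2
FOC: (2*6 + 0.5)*z = 12 + 0.5*(1.259 - 0.9676)
z^{k+1} = 0.9717
Step 3: u-update.
u^{k+1} = -0.9676 + 1.259 - 0.9717 = -0.6802
Step 4: Primal residual = |1.259 - 0.9717| = 0.2874


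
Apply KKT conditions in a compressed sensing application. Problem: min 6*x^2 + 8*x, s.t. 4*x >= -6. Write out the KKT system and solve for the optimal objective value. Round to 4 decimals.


Step 1: Try lambda = 0 (constraint inactive).
Stationarity: 2*6*x + 8 = 0
x* = -8/(2*6) = -2/3 = -0.6667 (rounded; the exact value -2/3 is used below)
Check constraint: 4*-0.6667 = -2.6668 >= -6 -- satisfied.
Step 2: Compute optimal value.
f(x*) = 6*(-2/3)^2 + 8*(-2/3) = -2.6667


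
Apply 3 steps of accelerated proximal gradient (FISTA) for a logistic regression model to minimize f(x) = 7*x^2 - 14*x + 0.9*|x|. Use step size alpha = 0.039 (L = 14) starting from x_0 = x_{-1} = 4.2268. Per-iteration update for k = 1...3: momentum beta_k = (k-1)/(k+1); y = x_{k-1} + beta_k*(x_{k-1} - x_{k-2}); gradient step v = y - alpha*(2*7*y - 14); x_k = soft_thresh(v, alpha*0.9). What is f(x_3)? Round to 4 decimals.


FISTA on f(x) = 7*x^2 - 14*x + 0.9*|x|
L = 14, alpha = 0.039
Iteration 1: beta = 0.0, y = 4.2268 + 0.0*(4.2268 - 4.2268) = 4.2268
  grad(y) = 45.1752, v = y - alpha*grad = 2.465
  prox(v) = soft_thresh(2.465, 0.0351) = 2.4299
Iteration 2: beta = 0.3333, y = 2.4299 + 0.3333*(2.4299 - 4.2268) = 1.8309
  grad(y) = 11.6325, v = y - alpha*grad = 1.3772
  prox(v) = soft_thresh(1.3772, 0.0351) = 1.3421
Iteration 3: beta = 0.5, y = 1.3421 + 0.5*(1.3421 - 2.4299) = 0.7983
  grad(y) = -2.8245, v = y - alpha*grad = 0.9084
  prox(v) = soft_thresh(0.9084, 0.0351) = 0.8733
f(x_3) = 7*0.8733^2 - 14*0.8733 + 0.9*|0.8733| = -6.1017


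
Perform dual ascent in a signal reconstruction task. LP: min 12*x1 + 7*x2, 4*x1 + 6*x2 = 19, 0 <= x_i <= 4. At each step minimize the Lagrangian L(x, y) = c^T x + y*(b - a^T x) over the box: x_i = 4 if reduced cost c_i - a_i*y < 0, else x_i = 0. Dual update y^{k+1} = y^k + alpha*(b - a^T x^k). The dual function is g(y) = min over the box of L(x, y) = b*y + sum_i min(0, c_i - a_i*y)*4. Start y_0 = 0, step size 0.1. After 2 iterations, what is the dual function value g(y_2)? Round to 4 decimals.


Dual ascent for LP: min 12*x1 + 7*x2, 4*x1 + 6*x2 = 19, 0 <= x_i <= 4
Step 1: y^k = 0.0, reduced costs: (12.0, 7.0)
  x^k = (0.0, 0.0), subgradient = b - a^T x = 19.0
  y^{k+1} = 0.0 + 0.1*19.0 = 1.9
Step 2: y^k = 1.9, reduced costs: (4.4, -4.4)
  x^k = (0.0, 4.0), subgradient = b - a^T x = -5.0
  y^{k+1} = 1.9 + 0.1*-5.0 = 1.4
Dual objective at y_2 = 1.4: reduced costs (6.4, -1.4), box minimizer x = (0.0, 4.0)
g(y_2) = b*y + (c1 - a1*y)*x1 + (c2 - a2*y)*x2 = 19*1.4 + 6.4*0.0 + (-1.4)*4.0 = 26.6 + 0.0 - 5.6 = 21.0


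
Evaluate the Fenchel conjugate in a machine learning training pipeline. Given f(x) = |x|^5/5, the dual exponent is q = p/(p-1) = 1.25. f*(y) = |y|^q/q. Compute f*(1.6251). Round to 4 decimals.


The conjugate exponent q satisfies 1/p + 1/q = 1.
p = 5, so q = 5/(5 - 1) = 1.25
|y|^q = 1.6251^1.25 = 1.8348
f*(1.6251) = 1.8348 / 1.25 = 1.4679


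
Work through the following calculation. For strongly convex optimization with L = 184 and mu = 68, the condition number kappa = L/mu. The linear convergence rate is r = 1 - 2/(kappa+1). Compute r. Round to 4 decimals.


Step 1: Compute the condition number.
kappa = L/mu = 184/68 = 2.7059
Step 2: Compute the convergence rate.
r = 1 - 2/(kappa + 1) = 1 - 2*mu/(L + mu) = (L - mu)/(L + mu) = 116/252 = 0.4603


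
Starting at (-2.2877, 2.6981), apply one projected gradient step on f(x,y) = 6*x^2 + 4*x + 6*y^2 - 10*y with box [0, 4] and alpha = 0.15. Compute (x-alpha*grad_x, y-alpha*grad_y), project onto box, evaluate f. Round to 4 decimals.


Step 1: Compute gradient at (-2.2877, 2.6981).
grad_x = 2*6*-2.2877 + 4 = -23.4524
grad_y = 2*6*2.6981 - 10 = 22.3772
Step 2: Gradient step.
x_raw = -2.2877 - 0.15*-23.4524 = 1.2302
y_raw = 2.6981 - 0.15*22.3772 = -0.6585
Step 3: Project onto [0, 4].
x_proj = clip(1.2302) = 1.2302
y_proj = clip(-0.6585) = 0.0
Step 4: Evaluate f.
f(1.2302, 0.0) = 14.0004


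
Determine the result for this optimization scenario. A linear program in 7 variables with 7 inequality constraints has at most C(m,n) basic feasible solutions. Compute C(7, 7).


Each vertex corresponds to some choice of n active constraints out of m, so the number of vertices is at most C(m, n) = m! / (n!(m-n)!).
m = 7, n = 7
Numerator: 7 * 6 * 5 * 4 * 3 * 2 * 1
Denominator: 7! = 5040
C(7, 7) = 1


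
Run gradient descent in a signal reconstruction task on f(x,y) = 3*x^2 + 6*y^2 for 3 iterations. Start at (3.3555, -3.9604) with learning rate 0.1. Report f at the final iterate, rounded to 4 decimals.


Gradient descent on f(x,y) = 3*x^2 + 6*y^2.
Starting point: (3.3555, -3.9604), alpha = 0.1
Step 1: grad_x = 2*3*3.3555 = 20.133, grad_y = 2*6*-3.9604 = -47.5248
  x_1 = 3.3555 - 0.1*20.133 = 1.3422
  y_1 = -3.9604 - 0.1*-47.5248 = 0.7921
Step 2: grad_x = 2*3*1.3422 = 8.0532, grad_y = 2*6*0.7921 = 9.505
  x_2 = 1.3422 - 0.1*8.0532 = 0.5369
  y_2 = 0.7921 - 0.1*9.505 = -0.1584
Step 3: grad_x = 2*3*0.5369 = 3.2213, grad_y = 2*6*-0.1584 = -1.901
  x_3 = 0.5369 - 0.1*3.2213 = 0.2148
  y_3 = -0.1584 - 0.1*-1.901 = 0.0317
f(0.2148, 0.0317) = 3*0.2148^2 + 6*0.0317^2 = 0.1444


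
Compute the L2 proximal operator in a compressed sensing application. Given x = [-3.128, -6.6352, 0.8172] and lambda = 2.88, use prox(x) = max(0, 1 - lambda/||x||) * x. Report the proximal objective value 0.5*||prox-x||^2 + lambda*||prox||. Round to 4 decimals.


Step 1: Compute ||x||.
||x|| = 7.3809
Step 2: Compute scaling factor.
scale = max(0, 1 - 2.88/7.3809) = 0.6098
Step 3: prox(x) = [-1.9075, -4.0462, 0.4983]
||prox(x)|| = 4.5009
Step 4: Proximal objective.
0.5*||prox-x||^2 = 4.1472
lambda*||prox|| = 12.9626
Total = 17.1099


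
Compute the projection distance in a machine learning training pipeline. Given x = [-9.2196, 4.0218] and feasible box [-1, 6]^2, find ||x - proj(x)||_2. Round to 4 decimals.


Project each component onto [-1, 6].
clip(-9.2196) = -1.0, clip(4.0218) = 4.0218
Projection = [-1.0, 4.0218]
Squared diffs: [67.5618, 0.0]
Distance = sqrt(67.5618) = 8.2196


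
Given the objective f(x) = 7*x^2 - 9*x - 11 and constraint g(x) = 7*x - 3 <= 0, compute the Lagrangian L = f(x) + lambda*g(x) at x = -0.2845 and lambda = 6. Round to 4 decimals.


Step 1: Evaluate f(x).
f(-0.2845) = 7*(-0.2845)^2 - 9*(-0.2845) - 11 = -7.8729
Step 2: Evaluate g(x).
g(-0.2845) = 7*-0.2845 - 3 = -4.9915
Step 3: Compute Lagrangian.
L = -7.8729 + 6*-4.9915 = -37.8219


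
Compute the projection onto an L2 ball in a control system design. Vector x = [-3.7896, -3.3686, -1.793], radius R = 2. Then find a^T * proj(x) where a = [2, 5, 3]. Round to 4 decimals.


Step 1: Compute ||x|| (intermediates to 6 decimals).
||x|| = sqrt((-3.7896)^2 + (-3.3686)^2 + (-1.793)^2) = 5.378046
Step 2: Project.
Since ||x|| > R, scale = R/||x|| = 2/5.378046 = 0.371882, proj(x) = scale * x
proj(x) = [-1.409284, -1.252722, -0.666784]
Step 3: Dot product.
a^T * proj(x) = 2*(-1.409284) + 5*(-1.252722) + 3*(-0.666784) = -11.0825


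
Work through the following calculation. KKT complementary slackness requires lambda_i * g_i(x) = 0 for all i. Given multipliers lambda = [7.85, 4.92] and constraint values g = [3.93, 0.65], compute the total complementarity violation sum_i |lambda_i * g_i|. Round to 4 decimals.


KKT complementary slackness check:
lambda_1 * g_1 = 7.85 * 3.93 = 30.8505
lambda_2 * g_2 = 4.92 * 0.65 = 3.198
Total violation = 30.8505 + 3.198 = 34.0485


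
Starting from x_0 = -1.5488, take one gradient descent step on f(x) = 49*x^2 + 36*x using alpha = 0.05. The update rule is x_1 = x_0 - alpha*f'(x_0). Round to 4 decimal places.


We compute the gradient at x_0 and apply the update.
f'(x) = 98*x + 36
f'(-1.5488) = 98*-1.5488 + 36 = -115.7824
x_1 = -1.5488 - 0.05*-115.7824 = 4.2403


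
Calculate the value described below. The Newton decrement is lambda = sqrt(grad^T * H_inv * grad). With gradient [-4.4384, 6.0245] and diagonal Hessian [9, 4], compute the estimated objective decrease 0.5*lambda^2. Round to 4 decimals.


Step 1: H is diagonal, so H^(-1) * g = [-0.4932, 1.5061].
Step 2: g^T H^(-1) g = sum_i g_i^2 / H_ii
  = (-4.4384)^2/9 + (6.0245)^2/4
  = 2.1888 + 9.0737 = 11.2625
Step 3: Objective decrease = 0.5 * g^T H^(-1) g = 5.6312


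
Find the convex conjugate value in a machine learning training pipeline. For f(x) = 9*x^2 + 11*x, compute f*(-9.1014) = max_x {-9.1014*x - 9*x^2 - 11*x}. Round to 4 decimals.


f*(y) = sup_x {y*x - a*x^2 - b*x} = sup_x {(y-b)*x - a*x^2}
FOC: (y - b) - 2a*x = 0 => x* = (y - b)/(2a)
x* = (-9.1014 - 11)/(2*9) = -1.1167
f*(-9.1014) = (y-b)^2/(4a) = (-9.1014 - 11)^2/(4*9)
= 404.0663/36 = 11.2241


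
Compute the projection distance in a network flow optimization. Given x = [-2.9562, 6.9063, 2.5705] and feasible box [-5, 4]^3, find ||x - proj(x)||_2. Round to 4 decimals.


Project each component onto [-5, 4].
clip(-2.9562) = -2.9562, clip(6.9063) = 4.0, clip(2.5705) = 2.5705
Projection = [-2.9562, 4.0, 2.5705]
Squared diffs: [0.0, 8.4466, 0.0]
Distance = sqrt(8.4466) = 2.9063


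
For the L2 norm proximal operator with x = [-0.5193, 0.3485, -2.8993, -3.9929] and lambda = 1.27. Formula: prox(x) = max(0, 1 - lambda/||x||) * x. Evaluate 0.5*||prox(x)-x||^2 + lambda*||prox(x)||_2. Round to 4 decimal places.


Step 1: Compute ||x||.
||x|| = 4.974
Step 2: Compute scaling factor.
scale = max(0, 1 - 1.27/4.974) = 0.7447
Step 3: prox(x) = [-0.3867, 0.2595, -2.159, -2.9734]
||prox(x)|| = 3.704
Step 4: Proximal objective.
0.5*||prox-x||^2 = 0.8065
lambda*||prox|| = 4.7041
Total = 5.5105


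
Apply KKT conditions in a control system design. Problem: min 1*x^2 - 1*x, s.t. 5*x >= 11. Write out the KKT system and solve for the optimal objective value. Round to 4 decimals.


Step 1: Try lambda = 0 (constraint inactive).
x_unc = 1/(2*1) = 0.5
Check: 5*0.5 = 2.5 < 11 -- violated!
Step 2: Constraint must be active: 5*x = 11
x* = 11/5 = 2.2
lambda = (2*1*2.2 - 1)/5 = 0.68
Step 3: Compute optimal value.
f(x*) = 1*2.2^2 - 1*2.2 = 2.64


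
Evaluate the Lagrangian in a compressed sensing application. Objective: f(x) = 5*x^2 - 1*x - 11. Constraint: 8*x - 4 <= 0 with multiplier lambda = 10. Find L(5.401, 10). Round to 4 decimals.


Step 1: Evaluate f(x).
f(5.401) = 5*5.401^2 - 1*5.401 - 11 = 129.453
Step 2: Evaluate g(x).
g(5.401) = 8*5.401 - 4 = 39.208
Step 3: Compute Lagrangian.
L = 129.453 + 10*39.208 = 521.533


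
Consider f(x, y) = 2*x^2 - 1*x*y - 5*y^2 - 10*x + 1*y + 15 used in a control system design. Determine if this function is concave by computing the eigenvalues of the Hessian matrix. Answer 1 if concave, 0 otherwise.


The Hessian of f(x,y) = 2*x^2 - 1*x*y - 5*y^2 - 10*x + 1*y + 15 is:
H = [[4, -1], [-1, -10]]
Trace = 4 - 10 = -6
Determinant = 4*-10 - (-1)^2 = -41
Discriminant = (-6)^2 - 4*-41 = 200.0
Eigenvalues: lambda_1 = -10.0711, lambda_2 = 4.0711
The function is not concave.

0


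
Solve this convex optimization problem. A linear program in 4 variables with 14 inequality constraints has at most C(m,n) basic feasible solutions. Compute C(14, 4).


Each vertex corresponds to some choice of n active constraints out of m, so the number of vertices is at most C(m, n) = m! / (n!(m-n)!).
m = 14, n = 4
Numerator: 14 * 13 * 12 * 11
Denominator: 4! = 24
C(14, 4) = 1001


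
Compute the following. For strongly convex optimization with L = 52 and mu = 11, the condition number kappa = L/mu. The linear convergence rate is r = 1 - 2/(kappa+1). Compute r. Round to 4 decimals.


Step 1: Compute the condition number.
kappa = L/mu = 52/11 = 4.7273
Step 2: Compute the convergence rate.
r = 1 - 2/(kappa + 1) = 1 - 2*mu/(L + mu) = (L - mu)/(L + mu) = 41/63 = 0.6508


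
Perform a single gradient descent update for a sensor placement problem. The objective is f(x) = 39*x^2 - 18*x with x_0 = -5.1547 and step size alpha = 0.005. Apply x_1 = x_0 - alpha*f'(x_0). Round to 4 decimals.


We compute the gradient at x_0 and apply the update.
f'(x) = 78*x - 18
f'(-5.1547) = 78*-5.1547 - 18 = -420.0666
x_1 = -5.1547 - 0.005*-420.0666 = -3.0544


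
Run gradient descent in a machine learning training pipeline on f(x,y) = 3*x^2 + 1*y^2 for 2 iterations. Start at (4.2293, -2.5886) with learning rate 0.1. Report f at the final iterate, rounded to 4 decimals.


Gradient descent on f(x,y) = 3*x^2 + 1*y^2.
Starting point: (4.2293, -2.5886), alpha = 0.1
Step 1: grad_x = 2*3*4.2293 = 25.3758, grad_y = 2*1*-2.5886 = -5.1772
  x_1 = 4.2293 - 0.1*25.3758 = 1.6917
  y_1 = -2.5886 - 0.1*-5.1772 = -2.0709
Step 2: grad_x = 2*3*1.6917 = 10.1503, grad_y = 2*1*-2.0709 = -4.1418
  x_2 = 1.6917 - 0.1*10.1503 = 0.6767
  y_2 = -2.0709 - 0.1*-4.1418 = -1.6567
f(0.6767, -1.6567) = 3*0.6767^2 + 1*(-1.6567)^2 = 4.1184


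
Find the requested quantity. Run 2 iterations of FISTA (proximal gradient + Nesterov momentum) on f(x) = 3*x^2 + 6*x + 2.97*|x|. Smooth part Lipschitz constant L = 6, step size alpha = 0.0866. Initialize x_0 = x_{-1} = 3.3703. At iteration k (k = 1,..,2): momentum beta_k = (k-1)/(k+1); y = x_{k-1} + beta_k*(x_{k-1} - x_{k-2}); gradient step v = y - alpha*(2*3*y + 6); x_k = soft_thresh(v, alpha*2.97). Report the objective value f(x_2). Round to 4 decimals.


FISTA on f(x) = 3*x^2 + 6*x + 2.97*|x|
L = 6, alpha = 0.0866
Iteration 1: beta = 0.0, y = 3.3703 + 0.0*(3.3703 - 3.3703) = 3.3703
  grad(y) = 26.2218, v = y - alpha*grad = 1.0995
  prox(v) = soft_thresh(1.0995, 0.2572) = 0.8423
Iteration 2: beta = 0.3333, y = 0.8423 + 0.3333*(0.8423 - 3.3703) = -0.0004
  grad(y) = 5.9977, v = y - alpha*grad = -0.5198
  prox(v) = soft_thresh(-0.5198, 0.2572) = -0.2626
f(x_2) = 3*(-0.2626)^2 + 6*(-0.2626) + 2.97*|-0.2626| = -0.5888


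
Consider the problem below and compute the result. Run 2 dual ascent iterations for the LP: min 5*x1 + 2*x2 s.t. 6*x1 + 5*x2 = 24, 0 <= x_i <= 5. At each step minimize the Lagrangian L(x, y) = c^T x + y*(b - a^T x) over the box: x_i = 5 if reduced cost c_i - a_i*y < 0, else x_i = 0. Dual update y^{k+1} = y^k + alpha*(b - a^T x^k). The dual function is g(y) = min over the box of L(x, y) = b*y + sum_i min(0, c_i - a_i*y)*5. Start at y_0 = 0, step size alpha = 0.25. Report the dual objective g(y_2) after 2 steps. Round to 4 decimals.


Dual ascent for LP: min 5*x1 + 2*x2, 6*x1 + 5*x2 = 24, 0 <= x_i <= 5
Step 1: y^k = 0.0, reduced costs: (5.0, 2.0)
  x^k = (0.0, 0.0), subgradient = b - a^T x = 24.0
  y^{k+1} = 0.0 + 0.25*24.0 = 6.0
Step 2: y^k = 6.0, reduced costs: (-31.0, -28.0)
  x^k = (5.0, 5.0), subgradient = b - a^T x = -31.0
  y^{k+1} = 6.0 + 0.25*-31.0 = -1.75
Dual objective at y_2 = -1.75: reduced costs (15.5, 10.75), box minimizer x = (0.0, 0.0)
g(y_2) = b*y + (c1 - a1*y)*x1 + (c2 - a2*y)*x2 = 24*(-1.75) + 15.5*0.0 + 10.75*0.0 = -42.0 + 0.0 + 0.0 = -42.0


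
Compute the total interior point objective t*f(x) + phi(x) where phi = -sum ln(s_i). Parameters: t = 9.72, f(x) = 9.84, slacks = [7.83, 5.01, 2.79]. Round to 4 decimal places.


Step 1: Compute log-barrier.
ln values: [2.058, 1.6114, 1.026]
phi = -(2.058 + 1.6114 + 1.026) = -4.6954
Step 2: Compute augmented objective.
t*f(x) = 9.72*9.84 = 95.6448
Total = 95.6448 - 4.6954 = 90.9494


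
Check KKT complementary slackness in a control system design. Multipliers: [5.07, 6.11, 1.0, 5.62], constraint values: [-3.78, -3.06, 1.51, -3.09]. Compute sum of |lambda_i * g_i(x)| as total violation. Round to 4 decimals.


KKT complementary slackness check:
lambda_1 * g_1 = 5.07 * -3.78 = -19.1646
lambda_2 * g_2 = 6.11 * -3.06 = -18.6966
lambda_3 * g_3 = 1.0 * 1.51 = 1.51
lambda_4 * g_4 = 5.62 * -3.09 = -17.3658
Total violation = 19.1646 + 18.6966 + 1.51 + 17.3658 = 56.737


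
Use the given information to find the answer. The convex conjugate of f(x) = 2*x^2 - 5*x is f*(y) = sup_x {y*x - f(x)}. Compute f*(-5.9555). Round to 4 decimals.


f*(y) = sup_x {y*x - a*x^2 - b*x} = sup_x {(y-b)*x - a*x^2}
FOC: (y - b) - 2a*x = 0 => x* = (y - b)/(2a)
x* = (-5.9555 + 5)/(2*2) = -0.2389
f*(-5.9555) = (y-b)^2/(4a) = (-5.9555 + 5)^2/(4*2)
= 0.913/8 = 0.1141


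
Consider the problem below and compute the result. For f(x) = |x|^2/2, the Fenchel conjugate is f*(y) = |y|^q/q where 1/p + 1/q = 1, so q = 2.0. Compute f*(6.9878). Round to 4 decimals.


The conjugate exponent q satisfies 1/p + 1/q = 1.
p = 2, so q = 2/(2 - 1) = 2.0
|y|^q = 6.9878^2.0 = 48.8293
f*(6.9878) = 48.8293 / 2.0 = 24.4147


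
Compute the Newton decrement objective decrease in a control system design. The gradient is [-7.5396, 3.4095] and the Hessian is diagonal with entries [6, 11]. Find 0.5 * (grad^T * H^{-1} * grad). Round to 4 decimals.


Step 1: H is diagonal, so H^(-1) * g = [-1.2566, 0.31].
Step 2: g^T H^(-1) g = sum_i g_i^2 / H_ii
  = (-7.5396)^2/6 + (3.4095)^2/11
  = 9.4743 + 1.0568 = 10.5311
Step 3: Objective decrease = 0.5 * g^T H^(-1) g = 5.2655


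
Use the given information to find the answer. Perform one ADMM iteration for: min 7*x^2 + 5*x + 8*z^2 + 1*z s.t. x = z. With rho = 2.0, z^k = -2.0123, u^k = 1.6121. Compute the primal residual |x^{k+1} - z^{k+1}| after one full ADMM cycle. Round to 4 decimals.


ADMM iteration with rho = 2.0, z^k = -2.0123, u^k = 1.6121
Step 1: x-update.
Minimize 7*x^2 + 5*x + (2.0/2)*(x + 2.0123 + 1.6121)^2
FOC: (2*7 + 2.0)*x = -5 + 2.0*(-2.0123 - 1.6121)
x^{k+1} = -0.7656
Step 2: z-update.
Minimize 8*z^2 + 1*z + (2.0/2)*(-0.7656 - z + 1.6121)^2
FOC: (2*8 + 2.0)*z = -1 + 2.0*(-0.7656 + 1.6121)
z^{k+1} = 0.0385
Step 3: u-update.
u^{k+1} = 1.6121 - 0.7656 - 0.0385 = 0.808
Step 4: Primal residual = |-0.7656 - 0.0385| = 0.8041


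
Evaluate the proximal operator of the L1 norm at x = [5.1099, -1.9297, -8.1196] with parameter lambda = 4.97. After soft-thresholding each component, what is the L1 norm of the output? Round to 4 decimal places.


Soft-thresholding with lambda = 4.97:
prox(5.1099) = sign(5.1099)*max(|5.1099| - 4.97, 0) = 0.1399
prox(-1.9297) = sign(-1.9297)*max(|-1.9297| - 4.97, 0) = 0.0
prox(-8.1196) = sign(-8.1196)*max(|-8.1196| - 4.97, 0) = -3.1496
prox(x) = [0.1399, 0.0, -3.1496]
||prox(x)||_1 = 0.1399 + 0.0 + 3.1496 = 3.2895


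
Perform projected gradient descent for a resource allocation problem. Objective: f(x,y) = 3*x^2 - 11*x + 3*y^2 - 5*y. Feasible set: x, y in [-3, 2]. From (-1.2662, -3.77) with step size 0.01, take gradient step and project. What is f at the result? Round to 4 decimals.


Step 1: Compute gradient at (-1.2662, -3.77).
grad_x = 2*3*-1.2662 - 11 = -18.5972
grad_y = 2*3*-3.77 - 5 = -27.62
Step 2: Gradient step.
x_raw = -1.2662 - 0.01*-18.5972 = -1.0802
y_raw = -3.77 - 0.01*-27.62 = -3.4938
Step 3: Project onto [-3, 2].
x_proj = clip(-1.0802) = -1.0802
y_proj = clip(-3.4938) = -3.0
Step 4: Evaluate f.
f(-1.0802, -3.0) = 57.3832


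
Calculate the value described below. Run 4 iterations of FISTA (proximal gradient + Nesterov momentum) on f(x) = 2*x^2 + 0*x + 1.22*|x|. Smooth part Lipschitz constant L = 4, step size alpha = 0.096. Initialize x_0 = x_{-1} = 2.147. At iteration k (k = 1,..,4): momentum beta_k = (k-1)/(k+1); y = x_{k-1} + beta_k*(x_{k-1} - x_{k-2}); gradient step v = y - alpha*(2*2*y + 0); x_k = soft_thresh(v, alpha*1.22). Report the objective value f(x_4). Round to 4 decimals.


FISTA on f(x) = 2*x^2 + 0*x + 1.22*|x|
L = 4, alpha = 0.096
Iteration 1: beta = 0.0, y = 2.147 + 0.0*(2.147 - 2.147) = 2.147
  grad(y) = 8.588, v = y - alpha*grad = 1.3226
  prox(v) = soft_thresh(1.3226, 0.1171) = 1.2054
Iteration 2: beta = 0.3333, y = 1.2054 + 0.3333*(1.2054 - 2.147) = 0.8916
  grad(y) = 3.5663, v = y - alpha*grad = 0.5492
  prox(v) = soft_thresh(0.5492, 0.1171) = 0.4321
Iteration 3: beta = 0.5, y = 0.4321 + 0.5*(0.4321 - 1.2054) = 0.0454
  grad(y) = 0.1817, v = y - alpha*grad = 0.028
  prox(v) = soft_thresh(0.028, 0.1171) = 0.0
Iteration 4: beta = 0.6, y = 0.0 + 0.6*(0.0 - 0.4321) = -0.2593
  grad(y) = -1.037, v = y - alpha*grad = -0.1597
  prox(v) = soft_thresh(-0.1597, 0.1171) = -0.0426
f(x_4) = 2*(-0.0426)^2 + 0*(-0.0426) + 1.22*|-0.0426| = 0.0556


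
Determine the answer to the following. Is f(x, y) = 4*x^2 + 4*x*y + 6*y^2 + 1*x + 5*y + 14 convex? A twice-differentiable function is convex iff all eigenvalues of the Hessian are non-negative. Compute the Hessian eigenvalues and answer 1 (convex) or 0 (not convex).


The Hessian of f(x,y) = 4*x^2 + 4*x*y + 6*y^2 + 1*x + 5*y + 14 is:
H = [[8, 4], [4, 12]]
Trace = 8 + 12 = 20
Determinant = 8*12 - (4)^2 = 80
Discriminant = (20)^2 - 4*80 = 80.0
Eigenvalues: lambda_1 = 5.5279, lambda_2 = 14.4721
The function is convex.

1


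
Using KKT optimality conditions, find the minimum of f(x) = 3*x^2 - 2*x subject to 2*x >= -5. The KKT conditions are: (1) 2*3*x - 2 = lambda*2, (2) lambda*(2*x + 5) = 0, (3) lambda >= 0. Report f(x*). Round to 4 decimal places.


Step 1: Try lambda = 0 (constraint inactive).
Stationarity: 2*3*x - 2 = 0
x* = 2/(2*3) = 1/3 = 0.3333 (rounded; the exact value 1/3 is used below)
Check constraint: 2*0.3333 = 0.6666 >= -5 -- satisfied.
Step 2: Compute optimal value.
f(x*) = 3*(1/3)^2 - 2*(1/3) = -0.3333


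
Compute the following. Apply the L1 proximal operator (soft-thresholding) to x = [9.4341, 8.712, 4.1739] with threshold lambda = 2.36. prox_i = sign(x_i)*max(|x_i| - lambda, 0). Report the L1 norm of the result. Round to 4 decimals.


Soft-thresholding with lambda = 2.36:
prox(9.4341) = sign(9.4341)*max(|9.4341| - 2.36, 0) = 7.0741
prox(8.712) = sign(8.712)*max(|8.712| - 2.36, 0) = 6.352
prox(4.1739) = sign(4.1739)*max(|4.1739| - 2.36, 0) = 1.8139
prox(x) = [7.0741, 6.352, 1.8139]
||prox(x)||_1 = 7.0741 + 6.352 + 1.8139 = 15.24


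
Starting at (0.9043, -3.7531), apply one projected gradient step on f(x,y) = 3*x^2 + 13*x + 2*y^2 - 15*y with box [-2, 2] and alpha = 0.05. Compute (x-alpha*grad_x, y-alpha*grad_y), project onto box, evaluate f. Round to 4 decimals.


Step 1: Compute gradient at (0.9043, -3.7531).
grad_x = 2*3*0.9043 + 13 = 18.4258
grad_y = 2*2*-3.7531 - 15 = -30.0124
Step 2: Gradient step.
x_raw = 0.9043 - 0.05*18.4258 = -0.017
y_raw = -3.7531 - 0.05*-30.0124 = -2.2525
Step 3: Project onto [-2, 2].
x_proj = clip(-0.017) = -0.017
y_proj = clip(-2.2525) = -2.0
Step 4: Evaluate f.
f(-0.017, -2.0) = 37.78


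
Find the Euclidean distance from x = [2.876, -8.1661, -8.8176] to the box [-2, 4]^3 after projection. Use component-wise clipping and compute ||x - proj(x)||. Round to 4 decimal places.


Project each component onto [-2, 4].
clip(2.876) = 2.876, clip(-8.1661) = -2.0, clip(-8.8176) = -2.0
Projection = [2.876, -2.0, -2.0]
Squared diffs: [0.0, 38.0208, 46.4797]
Distance = sqrt(84.5005) = 9.1924


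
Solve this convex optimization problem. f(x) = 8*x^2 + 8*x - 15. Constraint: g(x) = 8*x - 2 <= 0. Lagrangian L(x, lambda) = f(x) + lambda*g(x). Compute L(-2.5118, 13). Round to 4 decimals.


Step 1: Evaluate f(x).
f(-2.5118) = 8*(-2.5118)^2 + 8*(-2.5118) - 15 = 15.3787
Step 2: Evaluate g(x).
g(-2.5118) = 8*-2.5118 - 2 = -22.0944
Step 3: Compute Lagrangian.
L = 15.3787 + 13*-22.0944 = -271.8485


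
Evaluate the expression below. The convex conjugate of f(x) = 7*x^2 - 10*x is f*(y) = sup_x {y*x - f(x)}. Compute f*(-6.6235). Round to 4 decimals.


f*(y) = sup_x {y*x - a*x^2 - b*x} = sup_x {(y-b)*x - a*x^2}
FOC: (y - b) - 2a*x = 0 => x* = (y - b)/(2a)
x* = (-6.6235 + 10)/(2*7) = 0.2412
f*(-6.6235) = (y-b)^2/(4a) = (-6.6235 + 10)^2/(4*7)
= 11.4008/28 = 0.4072


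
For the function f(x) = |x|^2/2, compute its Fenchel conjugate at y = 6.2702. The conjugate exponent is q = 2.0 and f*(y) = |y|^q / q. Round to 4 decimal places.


The conjugate exponent q satisfies 1/p + 1/q = 1.
p = 2, so q = 2/(2 - 1) = 2.0
|y|^q = 6.2702^2.0 = 39.3154
f*(6.2702) = 39.3154 / 2.0 = 19.6577


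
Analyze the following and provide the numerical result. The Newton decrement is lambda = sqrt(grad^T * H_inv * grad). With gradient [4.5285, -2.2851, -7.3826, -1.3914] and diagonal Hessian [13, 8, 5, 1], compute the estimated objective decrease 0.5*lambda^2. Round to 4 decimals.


Step 1: H is diagonal, so H^(-1) * g = [0.3483, -0.2856, -1.4765, -1.3914].
Step 2: g^T H^(-1) g = sum_i g_i^2 / H_ii
  = (4.5285)^2/13 + (-2.2851)^2/8 + (-7.3826)^2/5 + (-1.3914)^2/1
  = 1.5775 + 0.6527 + 10.9006 + 1.936 = 15.0667
Step 3: Objective decrease = 0.5 * g^T H^(-1) g = 7.5334


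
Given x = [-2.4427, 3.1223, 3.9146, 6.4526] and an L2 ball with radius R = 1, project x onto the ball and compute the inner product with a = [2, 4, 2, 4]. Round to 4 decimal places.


Step 1: Compute ||x|| (intermediates to 6 decimals).
||x|| = sqrt((-2.4427)^2 + 3.1223^2 + 3.9146^2 + 6.4526^2) = 8.525003
Step 2: Project.
Since ||x|| > R, scale = R/||x|| = 1/8.525003 = 0.117302, proj(x) = scale * x
proj(x) = [-0.286534, 0.366252, 0.45919, 0.756903]
Step 3: Dot product.
a^T * proj(x) = 2*(-0.286534) + 4*0.366252 + 2*0.45919 + 4*0.756903 = 4.8379


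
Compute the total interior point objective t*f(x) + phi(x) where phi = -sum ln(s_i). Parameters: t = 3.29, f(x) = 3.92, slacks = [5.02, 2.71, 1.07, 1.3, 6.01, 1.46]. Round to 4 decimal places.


Step 1: Compute log-barrier.
ln values: [1.6134, 0.9969, 0.0677, 0.2624, 1.7934, 0.3784]
phi = -(1.6134 + 0.9969 + 0.0677 + 0.2624 + 1.7934 + 0.3784) = -5.1123
Step 2: Compute augmented objective.
t*f(x) = 3.29*3.92 = 12.8968
Total = 12.8968 - 5.1123 = 7.7845


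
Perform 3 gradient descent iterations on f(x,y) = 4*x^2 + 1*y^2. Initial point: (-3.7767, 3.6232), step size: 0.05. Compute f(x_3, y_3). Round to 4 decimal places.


Gradient descent on f(x,y) = 4*x^2 + 1*y^2.
Starting point: (-3.7767, 3.6232), alpha = 0.05
Step 1: grad_x = 2*4*-3.7767 = -30.2136, grad_y = 2*1*3.6232 = 7.2464
  x_1 = -3.7767 - 0.05*-30.2136 = -2.266
  y_1 = 3.6232 - 0.05*7.2464 = 3.2609
Step 2: grad_x = 2*4*-2.266 = -18.1282, grad_y = 2*1*3.2609 = 6.5218
  x_2 = -2.266 - 0.05*-18.1282 = -1.3596
  y_2 = 3.2609 - 0.05*6.5218 = 2.9348
Step 3: grad_x = 2*4*-1.3596 = -10.8769, grad_y = 2*1*2.9348 = 5.8696
  x_3 = -1.3596 - 0.05*-10.8769 = -0.8158
  y_3 = 2.9348 - 0.05*5.8696 = 2.6413
f(-0.8158, 2.6413) = 4*(-0.8158)^2 + 1*2.6413^2 = 9.6384


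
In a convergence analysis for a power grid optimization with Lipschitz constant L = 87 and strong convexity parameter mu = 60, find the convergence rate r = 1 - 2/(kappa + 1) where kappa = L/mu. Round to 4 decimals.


Step 1: Compute the condition number.
kappa = L/mu = 87/60 = 1.45
Step 2: Compute the convergence rate.
r = 1 - 2/(kappa + 1) = 1 - 2*mu/(L + mu) = (L - mu)/(L + mu) = 27/147 = 0.1837


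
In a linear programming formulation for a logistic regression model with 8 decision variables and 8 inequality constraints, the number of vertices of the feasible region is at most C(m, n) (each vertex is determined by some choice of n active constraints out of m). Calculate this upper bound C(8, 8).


Each vertex corresponds to some choice of n active constraints out of m, so the number of vertices is at most C(m, n) = m! / (n!(m-n)!).
m = 8, n = 8
Numerator: 8 * 7 * 6 * 5 * 4 * 3 * 2 * 1
Denominator: 8! = 40320
C(8, 8) = 1


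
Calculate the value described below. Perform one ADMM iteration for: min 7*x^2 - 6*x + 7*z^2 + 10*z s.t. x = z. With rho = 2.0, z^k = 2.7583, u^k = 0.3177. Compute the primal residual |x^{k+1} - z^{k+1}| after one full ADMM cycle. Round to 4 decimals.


ADMM iteration with rho = 2.0, z^k = 2.7583, u^k = 0.3177
Step 1: x-update.
Minimize 7*x^2 - 6*x + (2.0/2)*(x - 2.7583 + 0.3177)^2
FOC: (2*7 + 2.0)*x = 6 + 2.0*(2.7583 - 0.3177)
x^{k+1} = 0.6801
Step 2: z-update.
Minimize 7*z^2 + 10*z + (2.0/2)*(0.6801 - z + 0.3177)^2
FOC: (2*7 + 2.0)*z = -10 + 2.0*(0.6801 + 0.3177)
z^{k+1} = -0.5003
Step 3: u-update.
u^{k+1} = 0.3177 + 0.6801 + 0.5003 = 1.4981
Step 4: Primal residual = |0.6801 + 0.5003| = 1.1804


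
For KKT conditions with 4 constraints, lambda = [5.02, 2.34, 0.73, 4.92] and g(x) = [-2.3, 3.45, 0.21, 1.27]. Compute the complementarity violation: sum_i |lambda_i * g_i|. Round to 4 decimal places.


KKT complementary slackness check:
lambda_1 * g_1 = 5.02 * -2.3 = -11.546
lambda_2 * g_2 = 2.34 * 3.45 = 8.073
lambda_3 * g_3 = 0.73 * 0.21 = 0.1533
lambda_4 * g_4 = 4.92 * 1.27 = 6.2484
Total violation = 11.546 + 8.073 + 0.1533 + 6.2484 = 26.0207


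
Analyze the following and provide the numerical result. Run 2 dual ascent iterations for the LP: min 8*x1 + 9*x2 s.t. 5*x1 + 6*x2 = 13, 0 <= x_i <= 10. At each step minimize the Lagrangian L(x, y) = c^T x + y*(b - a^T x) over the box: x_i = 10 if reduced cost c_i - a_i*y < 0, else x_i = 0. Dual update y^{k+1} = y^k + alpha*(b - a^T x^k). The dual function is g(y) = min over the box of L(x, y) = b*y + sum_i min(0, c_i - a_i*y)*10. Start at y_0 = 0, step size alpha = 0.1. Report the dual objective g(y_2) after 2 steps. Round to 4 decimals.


Dual ascent for LP: min 8*x1 + 9*x2, 5*x1 + 6*x2 = 13, 0 <= x_i <= 10
Step 1: y^k = 0.0, reduced costs: (8.0, 9.0)
  x^k = (0.0, 0.0), subgradient = b - a^T x = 13.0
  y^{k+1} = 0.0 + 0.1*13.0 = 1.3
Step 2: y^k = 1.3, reduced costs: (1.5, 1.2)
  x^k = (0.0, 0.0), subgradient = b - a^T x = 13.0
  y^{k+1} = 1.3 + 0.1*13.0 = 2.6
Dual objective at y_2 = 2.6: reduced costs (-5.0, -6.6), box minimizer x = (10.0, 10.0)
g(y_2) = b*y + (c1 - a1*y)*x1 + (c2 - a2*y)*x2 = 13*2.6 + (-5.0)*10.0 + (-6.6)*10.0 = 33.8 - 50.0 - 66.0 = -82.2


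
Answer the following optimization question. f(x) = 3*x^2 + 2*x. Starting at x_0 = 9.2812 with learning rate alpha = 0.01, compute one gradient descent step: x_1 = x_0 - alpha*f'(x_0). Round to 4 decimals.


We compute the gradient at x_0 and apply the update.
f'(x) = 6*x + 2
f'(9.2812) = 6*9.2812 + 2 = 57.6872
x_1 = 9.2812 - 0.01*57.6872 = 8.7043


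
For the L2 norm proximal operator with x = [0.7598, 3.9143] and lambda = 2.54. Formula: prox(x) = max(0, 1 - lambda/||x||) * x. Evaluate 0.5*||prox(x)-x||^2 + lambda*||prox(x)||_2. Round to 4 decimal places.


Step 1: Compute ||x||.
||x|| = 3.9874
Step 2: Compute scaling factor.
scale = max(0, 1 - 2.54/3.9874) = 0.363
Step 3: prox(x) = [0.2758, 1.4208]
||prox(x)|| = 1.4474
Step 4: Proximal objective.
0.5*||prox-x||^2 = 3.2258
lambda*||prox|| = 3.6764
Total = 6.9021


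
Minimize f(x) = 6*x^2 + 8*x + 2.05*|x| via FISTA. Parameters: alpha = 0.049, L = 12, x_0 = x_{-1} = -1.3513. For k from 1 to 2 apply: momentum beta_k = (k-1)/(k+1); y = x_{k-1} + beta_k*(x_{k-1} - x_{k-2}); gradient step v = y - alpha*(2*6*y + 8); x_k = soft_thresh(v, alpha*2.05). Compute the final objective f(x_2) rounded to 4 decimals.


FISTA on f(x) = 6*x^2 + 8*x + 2.05*|x|
L = 12, alpha = 0.049
Iteration 1: beta = 0.0, y = -1.3513 + 0.0*(-1.3513 + 1.3513) = -1.3513
  grad(y) = -8.2156, v = y - alpha*grad = -0.9487
  prox(v) = soft_thresh(-0.9487, 0.1005) = -0.8483
Iteration 2: beta = 0.3333, y = -0.8483 + 0.3333*(-0.8483 + 1.3513) = -0.6806
  grad(y) = -0.1674, v = y - alpha*grad = -0.6724
  prox(v) = soft_thresh(-0.6724, 0.1005) = -0.572
f(x_2) = 6*(-0.572)^2 + 8*(-0.572) + 2.05*|-0.572| = -1.4403


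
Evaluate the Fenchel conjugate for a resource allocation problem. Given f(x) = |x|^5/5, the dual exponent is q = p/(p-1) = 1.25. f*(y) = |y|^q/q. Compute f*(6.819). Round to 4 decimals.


The conjugate exponent q satisfies 1/p + 1/q = 1.
p = 5, so q = 5/(5 - 1) = 1.25
|y|^q = 6.819^1.25 = 11.0192
f*(6.819) = 11.0192 / 1.25 = 8.8154


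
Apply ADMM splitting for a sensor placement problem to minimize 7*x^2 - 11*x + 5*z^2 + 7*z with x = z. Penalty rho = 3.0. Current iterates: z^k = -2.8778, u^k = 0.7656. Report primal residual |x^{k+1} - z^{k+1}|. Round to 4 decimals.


ADMM iteration with rho = 3.0, z^k = -2.8778, u^k = 0.7656
Step 1: x-update.
Minimize 7*x^2 - 11*x + (3.0/2)*(x + 2.8778 + 0.7656)^2
FOC: (2*7 + 3.0)*x = 11 + 3.0*(-2.8778 - 0.7656)
x^{k+1} = 0.0041
Step 2: z-update.
Minimize 5*z^2 + 7*z + (3.0/2)*(0.0041 - z + 0.7656)^2
FOC: (2*5 + 3.0)*z = -7 + 3.0*(0.0041 + 0.7656)
z^{k+1} = -0.3608
Step 3: u-update.
u^{k+1} = 0.7656 + 0.0041 + 0.3608 = 1.1305
Step 4: Primal residual = |0.0041 + 0.3608| = 0.3649


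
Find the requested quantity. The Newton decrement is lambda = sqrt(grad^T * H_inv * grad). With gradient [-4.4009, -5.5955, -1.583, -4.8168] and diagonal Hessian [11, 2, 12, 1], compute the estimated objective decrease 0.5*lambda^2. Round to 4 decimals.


Step 1: H is diagonal, so H^(-1) * g = [-0.4001, -2.7978, -0.1319, -4.8168].
Step 2: g^T H^(-1) g = sum_i g_i^2 / H_ii
  = (-4.4009)^2/11 + (-5.5955)^2/2 + (-1.583)^2/12 + (-4.8168)^2/1
  = 1.7607 + 15.6548 + 0.2088 + 23.2016 = 40.8259
Step 3: Objective decrease = 0.5 * g^T H^(-1) g = 20.413


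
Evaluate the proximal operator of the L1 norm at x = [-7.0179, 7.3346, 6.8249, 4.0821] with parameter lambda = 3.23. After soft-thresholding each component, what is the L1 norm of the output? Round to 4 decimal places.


Soft-thresholding with lambda = 3.23:
prox(-7.0179) = sign(-7.0179)*max(|-7.0179| - 3.23, 0) = -3.7879
prox(7.3346) = sign(7.3346)*max(|7.3346| - 3.23, 0) = 4.1046
prox(6.8249) = sign(6.8249)*max(|6.8249| - 3.23, 0) = 3.5949
prox(4.0821) = sign(4.0821)*max(|4.0821| - 3.23, 0) = 0.8521
prox(x) = [-3.7879, 4.1046, 3.5949, 0.8521]
||prox(x)||_1 = 3.7879 + 4.1046 + 3.5949 + 0.8521 = 12.3395


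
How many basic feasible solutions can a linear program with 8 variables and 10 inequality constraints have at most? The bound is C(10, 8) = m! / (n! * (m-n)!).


Each vertex corresponds to some choice of n active constraints out of m, so the number of vertices is at most C(m, n) = m! / (n!(m-n)!).
m = 10, n = 8
Numerator: 10 * 9 * 8 * 7 * 6 * 5 * 4 * 3
Denominator: 8! = 40320
C(10, 8) = 45


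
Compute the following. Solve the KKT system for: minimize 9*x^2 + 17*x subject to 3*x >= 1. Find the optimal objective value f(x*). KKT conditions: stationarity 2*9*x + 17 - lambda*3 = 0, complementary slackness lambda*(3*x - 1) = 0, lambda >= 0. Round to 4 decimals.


Step 1: Try lambda = 0 (constraint inactive).
x_unc = -17/(2*9) = -0.9444
Check: 3*-0.9444 = -2.8332 < 1 -- violated!
Step 2: Constraint must be active: 3*x = 1
x* = 1/3 = 0.3333 (rounded; the exact value 1/3 is used below)
lambda = (2*9*(1/3) + 17)/3 = 7.6667
Step 3: Compute optimal value.
f(x*) = 9*(1/3)^2 + 17*(1/3) = 6.6667


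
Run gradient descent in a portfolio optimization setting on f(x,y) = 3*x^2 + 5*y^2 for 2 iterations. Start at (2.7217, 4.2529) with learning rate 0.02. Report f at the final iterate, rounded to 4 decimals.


Gradient descent on f(x,y) = 3*x^2 + 5*y^2.
Starting point: (2.7217, 4.2529), alpha = 0.02
Step 1: grad_x = 2*3*2.7217 = 16.3302, grad_y = 2*5*4.2529 = 42.529
  x_1 = 2.7217 - 0.02*16.3302 = 2.3951
  y_1 = 4.2529 - 0.02*42.529 = 3.4023
Step 2: grad_x = 2*3*2.3951 = 14.3706, grad_y = 2*5*3.4023 = 34.0232
  x_2 = 2.3951 - 0.02*14.3706 = 2.1077
  y_2 = 3.4023 - 0.02*34.0232 = 2.7219
f(2.1077, 2.7219) = 3*2.1077^2 + 5*2.7219^2 = 50.3695


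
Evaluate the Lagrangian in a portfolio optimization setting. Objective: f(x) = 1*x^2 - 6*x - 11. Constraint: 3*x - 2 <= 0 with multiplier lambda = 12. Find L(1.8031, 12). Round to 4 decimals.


Step 1: Evaluate f(x).
f(1.8031) = 1*1.8031^2 - 6*1.8031 - 11 = -18.5674
Step 2: Evaluate g(x).
g(1.8031) = 3*1.8031 - 2 = 3.4093
Step 3: Compute Lagrangian.
L = -18.5674 + 12*3.4093 = 22.3442


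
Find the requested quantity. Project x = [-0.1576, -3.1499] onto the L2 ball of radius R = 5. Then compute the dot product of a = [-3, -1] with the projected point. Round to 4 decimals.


Step 1: Compute ||x|| (intermediates to 6 decimals).
||x|| = sqrt((-0.1576)^2 + (-3.1499)^2) = 3.15384
Step 2: Project.
Since ||x|| <= R, proj = x (no scaling needed).
proj(x) = [-0.1576, -3.1499]
Step 3: Dot product.
a^T * proj(x) = -3*(-0.1576) - 1*(-3.1499) = 3.6227


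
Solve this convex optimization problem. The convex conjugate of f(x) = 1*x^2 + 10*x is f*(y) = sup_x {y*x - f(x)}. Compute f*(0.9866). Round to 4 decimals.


f*(y) = sup_x {y*x - a*x^2 - b*x} = sup_x {(y-b)*x - a*x^2}
FOC: (y - b) - 2a*x = 0 => x* = (y - b)/(2a)
x* = (0.9866 - 10)/(2*1) = -4.5067
f*(0.9866) = (y-b)^2/(4a) = (0.9866 - 10)^2/(4*1)
= 81.2414/4 = 20.3103


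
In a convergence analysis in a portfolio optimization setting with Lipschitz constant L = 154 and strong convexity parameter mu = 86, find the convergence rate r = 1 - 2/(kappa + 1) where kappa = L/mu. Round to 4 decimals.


Step 1: Compute the condition number.
kappa = L/mu = 154/86 = 1.7907
Step 2: Compute the convergence rate.
r = 1 - 2/(kappa + 1) = 1 - 2*mu/(L + mu) = (L - mu)/(L + mu) = 68/240 = 0.2833


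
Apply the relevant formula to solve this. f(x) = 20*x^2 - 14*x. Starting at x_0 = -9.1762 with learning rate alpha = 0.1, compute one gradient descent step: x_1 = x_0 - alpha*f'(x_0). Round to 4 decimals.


We compute the gradient at x_0 and apply the update.
f'(x) = 40*x - 14
f'(-9.1762) = 40*-9.1762 - 14 = -381.048
x_1 = -9.1762 - 0.1*-381.048 = 28.9286


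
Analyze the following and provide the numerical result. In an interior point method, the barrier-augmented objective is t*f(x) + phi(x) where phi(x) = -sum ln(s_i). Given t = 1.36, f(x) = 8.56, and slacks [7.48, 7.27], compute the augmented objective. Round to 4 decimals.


Step 1: Compute log-barrier.
ln values: [2.0122, 1.9838]
phi = -(2.0122 + 1.9838) = -3.996
Step 2: Compute augmented objective.
t*f(x) = 1.36*8.56 = 11.6416
Total = 11.6416 - 3.996 = 7.6456


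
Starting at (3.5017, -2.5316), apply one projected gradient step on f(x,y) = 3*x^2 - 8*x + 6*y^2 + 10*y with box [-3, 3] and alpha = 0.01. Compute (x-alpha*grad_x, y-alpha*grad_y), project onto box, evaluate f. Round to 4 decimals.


Step 1: Compute gradient at (3.5017, -2.5316).
grad_x = 2*3*3.5017 - 8 = 13.0102
grad_y = 2*6*-2.5316 + 10 = -20.3792
Step 2: Gradient step.
x_raw = 3.5017 - 0.01*13.0102 = 3.3716
y_raw = -2.5316 - 0.01*-20.3792 = -2.3278
Step 3: Project onto [-3, 3].
x_proj = clip(3.3716) = 3.0
y_proj = clip(-2.3278) = -2.3278
Step 4: Evaluate f.
f(3.0, -2.3278) = 12.2341


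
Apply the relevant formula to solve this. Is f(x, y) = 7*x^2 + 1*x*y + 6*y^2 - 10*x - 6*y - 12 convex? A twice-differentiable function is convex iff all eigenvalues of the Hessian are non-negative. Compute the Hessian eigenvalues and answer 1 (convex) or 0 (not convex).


The Hessian of f(x,y) = 7*x^2 + 1*x*y + 6*y^2 - 10*x - 6*y - 12 is:
H = [[14, 1], [1, 12]]
Trace = 14 + 12 = 26
Determinant = 14*12 - (1)^2 = 167
Discriminant = (26)^2 - 4*167 = 8.0
Eigenvalues: lambda_1 = 11.5858, lambda_2 = 14.4142
The function is convex.

1


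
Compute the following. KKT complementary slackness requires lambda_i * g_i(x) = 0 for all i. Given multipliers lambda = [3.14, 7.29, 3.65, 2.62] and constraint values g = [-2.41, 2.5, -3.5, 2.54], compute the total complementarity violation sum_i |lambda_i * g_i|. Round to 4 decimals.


KKT complementary slackness check:
lambda_1 * g_1 = 3.14 * -2.41 = -7.5674
lambda_2 * g_2 = 7.29 * 2.5 = 18.225
lambda_3 * g_3 = 3.65 * -3.5 = -12.775
lambda_4 * g_4 = 2.62 * 2.54 = 6.6548
Total violation = 7.5674 + 18.225 + 12.775 + 6.6548 = 45.2222
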